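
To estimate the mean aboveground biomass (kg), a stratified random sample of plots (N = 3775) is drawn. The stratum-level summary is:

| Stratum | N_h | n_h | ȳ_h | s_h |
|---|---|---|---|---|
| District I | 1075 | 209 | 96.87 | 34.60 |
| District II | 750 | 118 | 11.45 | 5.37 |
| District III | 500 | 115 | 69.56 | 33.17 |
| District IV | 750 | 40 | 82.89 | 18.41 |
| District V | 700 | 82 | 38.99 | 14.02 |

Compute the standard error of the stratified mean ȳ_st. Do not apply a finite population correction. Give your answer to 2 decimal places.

SE(ȳ_st) ≈ 1.03

V̂(ȳ_st) = Σ W_h² s_h²/n_h, with W_h = N_h/N and N = 3775:
  stratum District I: (1075/3775)²·34.60²/209 = 0.464503
  stratum District II: (750/3775)²·5.37²/118 = 0.00964618
  stratum District III: (500/3775)²·33.17²/115 = 0.167841
  stratum District IV: (750/3775)²·18.41²/40 = 0.334454
  stratum District V: (700/3775)²·14.02²/82 = 0.0824222
V̂(ȳ_st) = 1.05887
SE(ȳ_st) = √1.05887 = 1.02901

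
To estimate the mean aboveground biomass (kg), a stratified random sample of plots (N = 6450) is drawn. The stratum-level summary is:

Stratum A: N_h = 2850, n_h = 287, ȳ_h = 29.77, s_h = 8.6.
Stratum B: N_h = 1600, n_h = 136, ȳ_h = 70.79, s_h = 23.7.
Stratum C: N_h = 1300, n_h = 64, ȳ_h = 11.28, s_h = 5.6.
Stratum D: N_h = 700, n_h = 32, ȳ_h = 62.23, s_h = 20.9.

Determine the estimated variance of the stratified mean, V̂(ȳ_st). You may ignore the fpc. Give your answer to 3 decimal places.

V̂(ȳ_st) ≈ 0.485

V̂(ȳ_st) = Σ W_h² s_h²/n_h, with W_h = N_h/N and N = 6450:
  stratum A: (2850/6450)²·8.6²/287 = 0.0503136
  stratum B: (1600/6450)²·23.7²/136 = 0.254143
  stratum C: (1300/6450)²·5.6²/64 = 0.0199051
  stratum D: (700/6450)²·20.9²/32 = 0.160775
V̂(ȳ_st) = 0.485137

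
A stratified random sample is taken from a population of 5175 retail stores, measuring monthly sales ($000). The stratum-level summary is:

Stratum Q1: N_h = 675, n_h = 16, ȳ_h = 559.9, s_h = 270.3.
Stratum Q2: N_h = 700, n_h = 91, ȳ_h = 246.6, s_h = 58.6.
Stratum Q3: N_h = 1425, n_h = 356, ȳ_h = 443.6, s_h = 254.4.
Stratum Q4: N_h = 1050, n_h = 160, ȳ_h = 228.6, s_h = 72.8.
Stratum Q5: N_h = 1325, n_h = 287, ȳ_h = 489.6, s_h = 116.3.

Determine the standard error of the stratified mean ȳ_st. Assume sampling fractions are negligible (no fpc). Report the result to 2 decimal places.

V̂(ȳ_st) = Σ W_h² s_h²/n_h, with W_h = N_h/N and N = 5175:
  stratum Q1: (675/5175)²·270.3²/16 = 77.6889
  stratum Q2: (700/5175)²·58.6²/91 = 0.690445
  stratum Q3: (1425/5175)²·254.4²/356 = 13.7846
  stratum Q4: (1050/5175)²·72.8²/160 = 1.36364
  stratum Q5: (1325/5175)²·116.3²/287 = 3.0895
V̂(ȳ_st) = 96.6171
SE(ȳ_st) = √96.6171 = 9.8294

SE(ȳ_st) ≈ 9.83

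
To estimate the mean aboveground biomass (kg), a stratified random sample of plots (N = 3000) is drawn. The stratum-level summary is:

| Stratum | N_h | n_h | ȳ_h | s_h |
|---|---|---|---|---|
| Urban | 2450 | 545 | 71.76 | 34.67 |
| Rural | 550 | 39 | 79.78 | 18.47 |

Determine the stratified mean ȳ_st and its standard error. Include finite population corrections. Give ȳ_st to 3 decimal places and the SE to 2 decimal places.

ȳ_st ≈ 73.230, SE ≈ 1.19

ȳ_st = Σ W_h ȳ_h = (2450·71.76 + 550·79.78)/3000 = 73.23033
V̂(ȳ_st) = Σ W_h² (1 − n_h/N_h) s_h²/n_h, with W_h = N_h/N and N = 3000:
  stratum Urban: (2450/3000)²·(1 − 545/2450)·34.67²/545 = 1.14375
  stratum Rural: (550/3000)²·(1 − 39/550)·18.47²/39 = 0.273156
V̂(ȳ_st) = 1.4169
SE(ȳ_st) = √1.4169 = 1.19034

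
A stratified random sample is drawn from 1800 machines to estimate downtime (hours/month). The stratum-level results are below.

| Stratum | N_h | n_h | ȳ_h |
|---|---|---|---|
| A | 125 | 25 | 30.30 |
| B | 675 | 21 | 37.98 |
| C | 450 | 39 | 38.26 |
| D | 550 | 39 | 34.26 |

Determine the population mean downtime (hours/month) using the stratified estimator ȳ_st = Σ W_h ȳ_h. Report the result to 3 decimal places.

N = Σ N_h = 1800. Stratum weights W_h = N_h/N.
ȳ_st = (125·30.30 + 675·37.98 + 450·38.26 + 550·34.26) / 1800 = 36.38000

ȳ_st ≈ 36.380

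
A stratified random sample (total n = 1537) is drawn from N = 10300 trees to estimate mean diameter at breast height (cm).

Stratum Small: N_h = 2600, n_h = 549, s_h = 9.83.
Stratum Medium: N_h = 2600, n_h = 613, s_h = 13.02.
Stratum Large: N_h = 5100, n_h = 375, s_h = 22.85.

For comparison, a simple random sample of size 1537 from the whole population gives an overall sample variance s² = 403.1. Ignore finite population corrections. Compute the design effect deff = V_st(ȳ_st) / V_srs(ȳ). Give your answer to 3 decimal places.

V̂(ȳ_st) = Σ W_h² s_h²/n_h, with W_h = N_h/N and N = 10300:
  stratum Small: (2600/10300)²·9.83²/549 = 0.0112152
  stratum Medium: (2600/10300)²·13.02²/613 = 0.0176211
  stratum Large: (5100/10300)²·22.85²/375 = 0.341356
V_st = 0.370192
V_srs = s²/n = 403.1/1537 = 0.262264
deff = V_st / V_srs = 0.370192/0.262264 = 1.4115

deff ≈ 1.412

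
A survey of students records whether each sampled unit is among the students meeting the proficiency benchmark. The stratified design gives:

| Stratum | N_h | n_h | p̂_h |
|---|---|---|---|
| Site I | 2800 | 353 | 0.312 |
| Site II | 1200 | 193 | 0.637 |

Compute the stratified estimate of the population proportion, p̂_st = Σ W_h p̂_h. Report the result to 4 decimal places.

N = 4000; stratum weights W_h = N_h/N.
p̂_st = Σ W_h p̂_h = (2800·0.312 + 1200·0.637)/4000 = 0.40950

p̂_st ≈ 0.4095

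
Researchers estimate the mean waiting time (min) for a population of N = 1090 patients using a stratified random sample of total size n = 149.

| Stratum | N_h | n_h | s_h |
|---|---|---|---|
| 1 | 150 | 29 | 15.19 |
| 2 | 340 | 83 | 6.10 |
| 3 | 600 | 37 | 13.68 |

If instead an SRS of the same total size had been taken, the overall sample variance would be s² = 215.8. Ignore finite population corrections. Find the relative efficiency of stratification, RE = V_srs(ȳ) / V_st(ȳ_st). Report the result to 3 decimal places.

V̂(ȳ_st) = Σ W_h² s_h²/n_h, with W_h = N_h/N and N = 1090:
  stratum 1: (150/1090)²·15.19²/29 = 0.150677
  stratum 2: (340/1090)²·6.10²/83 = 0.0436201
  stratum 3: (600/1090)²·13.68²/37 = 1.53257
V_st = 1.72687
V_srs = s²/n = 215.8/149 = 1.44832
Relative efficiency = V_srs / V_st = 1.44832/1.72687 = 0.8387

RE ≈ 0.839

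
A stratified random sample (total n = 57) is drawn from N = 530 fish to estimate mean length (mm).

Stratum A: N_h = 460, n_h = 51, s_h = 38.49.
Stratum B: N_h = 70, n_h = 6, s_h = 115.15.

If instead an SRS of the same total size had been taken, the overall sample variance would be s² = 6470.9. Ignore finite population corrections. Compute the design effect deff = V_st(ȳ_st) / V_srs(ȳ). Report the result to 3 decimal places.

V̂(ȳ_st) = Σ W_h² s_h²/n_h, with W_h = N_h/N and N = 530:
  stratum A: (460/530)²·38.49²/51 = 21.8821
  stratum B: (70/530)²·115.15²/6 = 38.5497
V_st = 60.4318
V_srs = s²/n = 6470.9/57 = 113.525
deff = V_st / V_srs = 60.4318/113.525 = 0.5323

deff ≈ 0.532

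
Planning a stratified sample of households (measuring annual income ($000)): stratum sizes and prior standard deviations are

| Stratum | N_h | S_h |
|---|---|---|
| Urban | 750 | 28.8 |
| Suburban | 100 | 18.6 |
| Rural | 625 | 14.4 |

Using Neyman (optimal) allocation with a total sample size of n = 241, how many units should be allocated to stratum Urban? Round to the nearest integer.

Neyman allocation: n_h = n · N_h S_h / Σ N_i S_i, with n = 241.
  stratum Urban: N_h·S_h = 750·28.8 = 21600.00
  stratum Suburban: N_h·S_h = 100·18.6 = 1860.00
  stratum Rural: N_h·S_h = 625·14.4 = 9000.00
Σ N_h S_h = 32460.00
n for stratum Urban = 241·21600.00/32460.00 = 160.370 → 160

160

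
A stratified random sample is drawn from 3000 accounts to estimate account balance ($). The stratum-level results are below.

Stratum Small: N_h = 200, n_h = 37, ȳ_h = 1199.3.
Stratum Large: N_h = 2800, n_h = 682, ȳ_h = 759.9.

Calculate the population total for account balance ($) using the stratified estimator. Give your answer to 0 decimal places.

τ̂_st = Σ N_h ȳ_h = 200·1199.3 + 2800·759.9 = 2367580

τ̂_st ≈ 2367580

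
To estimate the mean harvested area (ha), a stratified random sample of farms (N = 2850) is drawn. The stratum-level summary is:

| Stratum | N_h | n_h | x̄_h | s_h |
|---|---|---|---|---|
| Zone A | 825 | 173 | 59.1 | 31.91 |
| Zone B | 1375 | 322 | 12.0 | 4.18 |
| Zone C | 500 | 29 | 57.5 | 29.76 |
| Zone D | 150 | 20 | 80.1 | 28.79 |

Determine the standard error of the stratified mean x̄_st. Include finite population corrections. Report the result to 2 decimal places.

SE(x̄_st) ≈ 1.18

V̂(x̄_st) = Σ W_h² (1 − n_h/N_h) s_h²/n_h, with W_h = N_h/N and N = 2850:
  stratum Zone A: (825/2850)²·(1 − 173/825)·31.91²/173 = 0.38978
  stratum Zone B: (1375/2850)²·(1 − 322/1375)·4.18²/322 = 0.00967248
  stratum Zone C: (500/2850)²·(1 − 29/500)·29.76²/29 = 0.88546
  stratum Zone D: (150/2850)²·(1 − 20/150)·28.79²/20 = 0.0994943
V̂(x̄_st) = 1.38441
SE(x̄_st) = √1.38441 = 1.17661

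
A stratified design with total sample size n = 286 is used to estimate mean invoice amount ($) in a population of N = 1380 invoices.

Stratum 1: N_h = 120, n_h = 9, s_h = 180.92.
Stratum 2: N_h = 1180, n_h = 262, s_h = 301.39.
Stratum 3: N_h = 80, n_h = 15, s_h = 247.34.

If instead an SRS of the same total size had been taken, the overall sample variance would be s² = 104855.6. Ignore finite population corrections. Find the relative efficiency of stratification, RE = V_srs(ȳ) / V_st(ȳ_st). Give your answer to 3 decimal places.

V̂(ȳ_st) = Σ W_h² s_h²/n_h, with W_h = N_h/N and N = 1380:
  stratum 1: (120/1380)²·180.92²/9 = 27.5001
  stratum 2: (1180/1380)²·301.39²/262 = 253.491
  stratum 3: (80/1380)²·247.34²/15 = 13.7063
V_st = 294.697
V_srs = s²/n = 104855.6/286 = 366.628
Relative efficiency = V_srs / V_st = 366.628/294.697 = 1.2441

RE ≈ 1.244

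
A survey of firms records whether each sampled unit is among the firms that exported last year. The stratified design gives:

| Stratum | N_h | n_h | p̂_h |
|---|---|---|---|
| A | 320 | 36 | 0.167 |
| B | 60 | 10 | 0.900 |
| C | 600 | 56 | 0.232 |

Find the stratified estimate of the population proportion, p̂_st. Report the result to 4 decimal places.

p̂_st ≈ 0.2517

N = 980; stratum weights W_h = N_h/N.
p̂_st = Σ W_h p̂_h = (320·0.167 + 60·0.900 + 600·0.232)/980 = 0.25167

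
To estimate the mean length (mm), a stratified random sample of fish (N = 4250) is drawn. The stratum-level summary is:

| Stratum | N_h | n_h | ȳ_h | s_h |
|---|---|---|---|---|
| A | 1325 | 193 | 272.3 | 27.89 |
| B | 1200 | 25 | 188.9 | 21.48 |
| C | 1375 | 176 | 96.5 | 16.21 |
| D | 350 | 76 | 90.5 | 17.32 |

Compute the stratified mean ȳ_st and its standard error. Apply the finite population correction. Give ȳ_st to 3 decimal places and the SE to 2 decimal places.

ȳ_st ≈ 176.904, SE ≈ 1.39

ȳ_st = Σ W_h ȳ_h = (1325·272.3 + 1200·188.9 + 1375·96.5 + 350·90.5)/4250 = 176.90353
V̂(ȳ_st) = Σ W_h² (1 − n_h/N_h) s_h²/n_h, with W_h = N_h/N and N = 4250:
  stratum A: (1325/4250)²·(1 − 193/1325)·27.89²/193 = 0.334676
  stratum B: (1200/4250)²·(1 − 25/1200)·21.48²/25 = 1.44069
  stratum C: (1375/4250)²·(1 − 176/1375)·16.21²/176 = 0.136269
  stratum D: (350/4250)²·(1 − 76/350)·17.32²/76 = 0.0209567
V̂(ȳ_st) = 1.93259
SE(ȳ_st) = √1.93259 = 1.39018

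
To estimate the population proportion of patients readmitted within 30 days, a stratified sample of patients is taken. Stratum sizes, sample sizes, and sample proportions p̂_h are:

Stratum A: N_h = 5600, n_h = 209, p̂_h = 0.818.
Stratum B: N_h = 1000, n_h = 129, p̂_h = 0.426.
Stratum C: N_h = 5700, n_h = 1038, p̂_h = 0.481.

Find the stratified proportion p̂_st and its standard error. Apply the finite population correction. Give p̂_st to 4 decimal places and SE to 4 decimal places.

p̂_st ≈ 0.6300, SE ≈ 0.0140

N = 12300; stratum weights W_h = N_h/N.
p̂_st = Σ W_h p̂_h = (5600·0.818 + 1000·0.426 + 5700·0.481)/12300 = 0.62996
V̂(p̂_st) = Σ W_h² (1 − n_h/N_h) p̂_h(1−p̂_h)/(n_h−1):
  stratum A: (5600/12300)²·(1 − 209/5600)·0.818·0.182/208 = 0.000142826
  stratum B: (1000/12300)²·(1 − 129/1000)·0.426·0.574/128 = 1.09981e-05
  stratum C: (5700/12300)²·(1 − 1038/5700)·0.481·0.519/1037 = 4.22835e-05
V̂(p̂_st) = 0.000196108; SE = √V̂ = 0.0140039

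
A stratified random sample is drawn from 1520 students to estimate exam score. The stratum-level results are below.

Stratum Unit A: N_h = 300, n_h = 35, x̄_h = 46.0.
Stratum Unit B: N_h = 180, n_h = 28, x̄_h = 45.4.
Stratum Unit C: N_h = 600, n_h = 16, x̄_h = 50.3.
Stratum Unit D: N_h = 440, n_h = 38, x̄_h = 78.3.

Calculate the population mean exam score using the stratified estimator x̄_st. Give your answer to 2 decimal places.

x̄_st ≈ 56.98

N = Σ N_h = 1520. Stratum weights W_h = N_h/N.
x̄_st = (300·46.0 + 180·45.4 + 600·50.3 + 440·78.3) / 1520 = 56.9763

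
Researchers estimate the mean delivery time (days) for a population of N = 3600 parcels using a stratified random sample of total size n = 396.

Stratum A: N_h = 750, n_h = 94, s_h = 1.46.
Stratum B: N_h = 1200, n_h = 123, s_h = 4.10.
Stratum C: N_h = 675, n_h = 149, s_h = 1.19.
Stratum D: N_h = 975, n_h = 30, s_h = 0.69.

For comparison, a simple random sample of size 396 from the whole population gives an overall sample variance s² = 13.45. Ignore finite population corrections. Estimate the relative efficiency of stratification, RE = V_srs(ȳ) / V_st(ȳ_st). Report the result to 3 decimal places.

RE ≈ 1.922

V̂(ȳ_st) = Σ W_h² s_h²/n_h, with W_h = N_h/N and N = 3600:
  stratum A: (750/3600)²·1.46²/94 = 0.000984227
  stratum B: (1200/3600)²·4.10²/123 = 0.0151852
  stratum C: (675/3600)²·1.19²/149 = 0.000334126
  stratum D: (975/3600)²·0.69²/30 = 0.00116408
V_st = 0.0176676
V_srs = s²/n = 13.45/396 = 0.0339646
Relative efficiency = V_srs / V_st = 0.0339646/0.0176676 = 1.9224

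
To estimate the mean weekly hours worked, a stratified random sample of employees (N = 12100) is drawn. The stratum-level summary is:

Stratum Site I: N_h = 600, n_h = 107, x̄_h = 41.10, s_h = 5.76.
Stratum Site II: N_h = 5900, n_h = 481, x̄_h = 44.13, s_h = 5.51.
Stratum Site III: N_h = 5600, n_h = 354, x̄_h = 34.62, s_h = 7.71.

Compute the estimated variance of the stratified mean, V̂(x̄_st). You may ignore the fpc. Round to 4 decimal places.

V̂(x̄_st) = Σ W_h² s_h²/n_h, with W_h = N_h/N and N = 12100:
  stratum Site I: (600/12100)²·5.76²/107 = 0.000762418
  stratum Site II: (5900/12100)²·5.51²/481 = 0.0150069
  stratum Site III: (5600/12100)²·7.71²/354 = 0.0359675
V̂(x̄_st) = 0.0517369

V̂(x̄_st) ≈ 0.0517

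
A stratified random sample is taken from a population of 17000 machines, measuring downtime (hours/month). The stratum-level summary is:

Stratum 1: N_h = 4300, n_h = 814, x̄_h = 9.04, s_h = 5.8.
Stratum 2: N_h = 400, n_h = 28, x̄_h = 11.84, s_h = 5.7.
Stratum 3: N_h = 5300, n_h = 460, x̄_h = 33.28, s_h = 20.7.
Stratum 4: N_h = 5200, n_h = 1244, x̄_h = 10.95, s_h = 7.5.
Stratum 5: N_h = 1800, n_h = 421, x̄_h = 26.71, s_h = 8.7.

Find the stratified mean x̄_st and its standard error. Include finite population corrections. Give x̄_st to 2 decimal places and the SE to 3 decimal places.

x̄_st = Σ W_h x̄_h = (4300·9.04 + 400·11.84 + 5300·33.28 + 5200·10.95 + 1800·26.71)/17000 = 19.11824
V̂(x̄_st) = Σ W_h² (1 − n_h/N_h) s_h²/n_h, with W_h = N_h/N and N = 17000:
  stratum 1: (4300/17000)²·(1 − 814/4300)·5.8²/814 = 0.00214353
  stratum 2: (400/17000)²·(1 − 28/400)·5.7²/28 = 0.000597443
  stratum 3: (5300/17000)²·(1 − 460/5300)·20.7²/460 = 0.0826811
  stratum 4: (5200/17000)²·(1 − 1244/5200)·7.5²/1244 = 0.00321858
  stratum 5: (1800/17000)²·(1 − 421/1800)·8.7²/421 = 0.00154417
V̂(x̄_st) = 0.0901848
SE(x̄_st) = √0.0901848 = 0.300308

x̄_st ≈ 19.12, SE ≈ 0.300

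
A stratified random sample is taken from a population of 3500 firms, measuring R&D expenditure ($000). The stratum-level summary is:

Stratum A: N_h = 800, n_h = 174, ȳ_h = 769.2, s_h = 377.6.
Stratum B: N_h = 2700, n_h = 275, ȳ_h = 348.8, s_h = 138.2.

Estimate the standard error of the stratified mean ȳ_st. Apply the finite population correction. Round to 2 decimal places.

V̂(ȳ_st) = Σ W_h² (1 − n_h/N_h) s_h²/n_h, with W_h = N_h/N and N = 3500:
  stratum A: (800/3500)²·(1 − 174/800)·377.6²/174 = 33.4999
  stratum B: (2700/3500)²·(1 − 275/2700)·138.2²/275 = 37.1213
V̂(ȳ_st) = 70.6211
SE(ȳ_st) = √70.6211 = 8.40364

SE(ȳ_st) ≈ 8.40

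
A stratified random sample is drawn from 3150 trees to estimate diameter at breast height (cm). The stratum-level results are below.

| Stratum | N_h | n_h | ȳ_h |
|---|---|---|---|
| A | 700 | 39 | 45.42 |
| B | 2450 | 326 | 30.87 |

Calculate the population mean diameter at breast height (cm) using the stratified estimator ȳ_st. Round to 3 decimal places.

N = Σ N_h = 3150. Stratum weights W_h = N_h/N.
ȳ_st = (700·45.42 + 2450·30.87) / 3150 = 34.10333

ȳ_st ≈ 34.103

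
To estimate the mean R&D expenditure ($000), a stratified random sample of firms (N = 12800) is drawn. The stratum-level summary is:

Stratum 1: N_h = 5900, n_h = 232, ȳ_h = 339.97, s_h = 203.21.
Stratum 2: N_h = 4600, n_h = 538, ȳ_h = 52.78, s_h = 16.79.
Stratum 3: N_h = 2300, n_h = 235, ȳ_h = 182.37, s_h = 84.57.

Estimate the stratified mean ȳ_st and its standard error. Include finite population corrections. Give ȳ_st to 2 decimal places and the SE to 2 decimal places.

ȳ_st ≈ 208.44, SE ≈ 6.11

ȳ_st = Σ W_h ȳ_h = (5900·339.97 + 4600·52.78 + 2300·182.37)/12800 = 208.44234
V̂(ȳ_st) = Σ W_h² (1 − n_h/N_h) s_h²/n_h, with W_h = N_h/N and N = 12800:
  stratum 1: (5900/12800)²·(1 − 232/5900)·203.21²/232 = 36.3299
  stratum 2: (4600/12800)²·(1 − 538/4600)·16.79²/538 = 0.0597581
  stratum 3: (2300/12800)²·(1 − 235/2300)·84.57²/235 = 0.882252
V̂(ȳ_st) = 37.2719
SE(ȳ_st) = √37.2719 = 6.10507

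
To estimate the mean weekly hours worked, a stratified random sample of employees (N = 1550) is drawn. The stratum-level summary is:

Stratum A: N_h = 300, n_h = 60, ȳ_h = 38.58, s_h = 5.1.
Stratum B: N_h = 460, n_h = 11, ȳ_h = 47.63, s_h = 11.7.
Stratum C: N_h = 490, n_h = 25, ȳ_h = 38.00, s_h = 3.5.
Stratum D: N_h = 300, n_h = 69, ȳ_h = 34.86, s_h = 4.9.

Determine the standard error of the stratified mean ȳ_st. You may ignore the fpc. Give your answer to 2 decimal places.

SE(ȳ_st) ≈ 1.08

V̂(ȳ_st) = Σ W_h² s_h²/n_h, with W_h = N_h/N and N = 1550:
  stratum A: (300/1550)²·5.1²/60 = 0.0162393
  stratum B: (460/1550)²·11.7²/11 = 1.09605
  stratum C: (490/1550)²·3.5²/25 = 0.0489694
  stratum D: (300/1550)²·4.9²/69 = 0.0130353
V̂(ȳ_st) = 1.1743
SE(ȳ_st) = √1.1743 = 1.08365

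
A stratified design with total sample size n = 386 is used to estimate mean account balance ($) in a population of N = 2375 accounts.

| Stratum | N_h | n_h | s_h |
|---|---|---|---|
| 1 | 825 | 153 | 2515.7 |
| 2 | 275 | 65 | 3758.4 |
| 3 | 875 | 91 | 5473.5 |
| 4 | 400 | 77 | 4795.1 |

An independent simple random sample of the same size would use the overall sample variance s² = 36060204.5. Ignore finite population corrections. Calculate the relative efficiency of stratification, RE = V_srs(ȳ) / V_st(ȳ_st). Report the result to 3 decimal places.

RE ≈ 1.530

V̂(ȳ_st) = Σ W_h² s_h²/n_h, with W_h = N_h/N and N = 2375:
  stratum 1: (825/2375)²·2515.7²/153 = 4991.22
  stratum 2: (275/2375)²·3758.4²/65 = 2913.61
  stratum 3: (875/2375)²·5473.5²/91 = 44686.6
  stratum 4: (400/2375)²·4795.1²/77 = 8470.27
V_st = 61061.7
V_srs = s²/n = 36060204.5/386 = 93420.2
Relative efficiency = V_srs / V_st = 93420.2/61061.7 = 1.5299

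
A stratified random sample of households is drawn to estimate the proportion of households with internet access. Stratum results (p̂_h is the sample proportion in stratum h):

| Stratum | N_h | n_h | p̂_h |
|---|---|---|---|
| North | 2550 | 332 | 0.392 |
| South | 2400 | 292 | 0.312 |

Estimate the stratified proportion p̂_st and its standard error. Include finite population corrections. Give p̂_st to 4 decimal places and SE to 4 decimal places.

p̂_st ≈ 0.3532, SE ≈ 0.0178

N = 4950; stratum weights W_h = N_h/N.
p̂_st = Σ W_h p̂_h = (2550·0.392 + 2400·0.312)/4950 = 0.35321
V̂(p̂_st) = Σ W_h² (1 − n_h/N_h) p̂_h(1−p̂_h)/(n_h−1):
  stratum North: (2550/4950)²·(1 − 332/2550)·0.392·0.608/331 = 0.000166208
  stratum South: (2400/4950)²·(1 − 292/2400)·0.312·0.688/291 = 0.000152308
V̂(p̂_st) = 0.000318516; SE = √V̂ = 0.017847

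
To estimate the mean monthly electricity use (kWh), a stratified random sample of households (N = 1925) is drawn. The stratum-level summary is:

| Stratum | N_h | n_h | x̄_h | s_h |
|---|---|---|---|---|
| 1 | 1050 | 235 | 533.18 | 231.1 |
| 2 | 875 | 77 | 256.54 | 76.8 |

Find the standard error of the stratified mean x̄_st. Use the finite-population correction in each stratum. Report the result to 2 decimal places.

V̂(x̄_st) = Σ W_h² (1 − n_h/N_h) s_h²/n_h, with W_h = N_h/N and N = 1925:
  stratum 1: (1050/1925)²·(1 − 235/1050)·231.1²/235 = 52.4829
  stratum 2: (875/1925)²·(1 − 77/875)·76.8²/77 = 14.4338
V̂(x̄_st) = 66.9167
SE(x̄_st) = √66.9167 = 8.18026

SE(x̄_st) ≈ 8.18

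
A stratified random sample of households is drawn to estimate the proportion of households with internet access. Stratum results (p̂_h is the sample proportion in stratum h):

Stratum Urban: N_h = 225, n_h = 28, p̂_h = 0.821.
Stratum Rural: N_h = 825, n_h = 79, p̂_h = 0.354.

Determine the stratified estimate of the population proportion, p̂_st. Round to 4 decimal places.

N = 1050; stratum weights W_h = N_h/N.
p̂_st = Σ W_h p̂_h = (225·0.821 + 825·0.354)/1050 = 0.45407

p̂_st ≈ 0.4541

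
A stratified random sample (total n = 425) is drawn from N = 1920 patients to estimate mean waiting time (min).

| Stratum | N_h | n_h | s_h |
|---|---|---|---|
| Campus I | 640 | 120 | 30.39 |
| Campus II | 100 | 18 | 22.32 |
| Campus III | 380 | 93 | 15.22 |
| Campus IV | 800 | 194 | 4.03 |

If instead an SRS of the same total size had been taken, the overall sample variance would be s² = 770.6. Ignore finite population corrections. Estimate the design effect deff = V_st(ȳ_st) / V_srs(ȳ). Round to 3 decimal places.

V̂(ȳ_st) = Σ W_h² s_h²/n_h, with W_h = N_h/N and N = 1920:
  stratum Campus I: (640/1920)²·30.39²/120 = 0.855141
  stratum Campus II: (100/1920)²·22.32²/18 = 0.0750781
  stratum Campus III: (380/1920)²·15.22²/93 = 0.0975688
  stratum Campus IV: (800/1920)²·4.03²/194 = 0.014534
V_st = 1.04232
V_srs = s²/n = 770.6/425 = 1.81318
deff = V_st / V_srs = 1.04232/1.81318 = 0.5749

deff ≈ 0.575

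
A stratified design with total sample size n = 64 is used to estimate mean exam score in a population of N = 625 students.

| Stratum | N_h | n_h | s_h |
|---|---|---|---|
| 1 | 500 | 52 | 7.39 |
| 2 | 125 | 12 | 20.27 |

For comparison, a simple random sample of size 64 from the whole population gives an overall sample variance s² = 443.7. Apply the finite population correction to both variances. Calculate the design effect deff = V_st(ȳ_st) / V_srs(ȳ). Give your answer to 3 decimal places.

V̂(ȳ_st) = Σ W_h² (1 − n_h/N_h) s_h²/n_h, with W_h = N_h/N and N = 625:
  stratum 1: (500/625)²·(1 − 52/500)·7.39²/52 = 0.602245
  stratum 2: (125/625)²·(1 − 12/125)·20.27²/12 = 1.2381
V_st = 1.84034
V_srs = (1 − 64/625)·443.7/64 = 6.22289
deff = V_st / V_srs = 1.84034/6.22289 = 0.2957

deff ≈ 0.296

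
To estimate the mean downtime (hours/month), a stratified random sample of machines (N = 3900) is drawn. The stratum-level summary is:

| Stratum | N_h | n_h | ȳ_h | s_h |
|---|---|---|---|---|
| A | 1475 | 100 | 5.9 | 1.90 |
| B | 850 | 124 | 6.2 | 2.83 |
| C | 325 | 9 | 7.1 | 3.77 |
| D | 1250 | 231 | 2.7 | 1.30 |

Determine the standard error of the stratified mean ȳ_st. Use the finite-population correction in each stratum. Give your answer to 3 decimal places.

SE(ȳ_st) ≈ 0.137

V̂(ȳ_st) = Σ W_h² (1 − n_h/N_h) s_h²/n_h, with W_h = N_h/N and N = 3900:
  stratum A: (1475/3900)²·(1 − 100/1475)·1.90²/100 = 0.00481363
  stratum B: (850/3900)²·(1 − 124/850)·2.83²/124 = 0.00262046
  stratum C: (325/3900)²·(1 − 9/325)·3.77²/9 = 0.010663
  stratum D: (1250/3900)²·(1 − 231/1250)·1.30²/231 = 0.000612674
V̂(ȳ_st) = 0.0187098
SE(ȳ_st) = √0.0187098 = 0.136784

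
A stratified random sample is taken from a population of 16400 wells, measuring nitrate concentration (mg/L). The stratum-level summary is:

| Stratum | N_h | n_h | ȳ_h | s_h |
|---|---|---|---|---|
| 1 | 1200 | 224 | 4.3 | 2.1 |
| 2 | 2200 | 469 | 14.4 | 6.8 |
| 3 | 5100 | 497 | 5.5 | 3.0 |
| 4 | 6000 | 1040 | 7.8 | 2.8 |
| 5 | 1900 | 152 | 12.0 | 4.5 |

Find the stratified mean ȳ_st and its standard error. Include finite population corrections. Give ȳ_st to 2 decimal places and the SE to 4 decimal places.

ȳ_st = Σ W_h ȳ_h = (1200·4.3 + 2200·14.4 + 5100·5.5 + 6000·7.8 + 1900·12.0)/16400 = 8.20061
V̂(ȳ_st) = Σ W_h² (1 − n_h/N_h) s_h²/n_h, with W_h = N_h/N and N = 16400:
  stratum 1: (1200/16400)²·(1 − 224/1200)·2.1²/224 = 8.57302e-05
  stratum 2: (2200/16400)²·(1 − 469/2200)·6.8²/469 = 0.00139597
  stratum 3: (5100/16400)²·(1 − 497/5100)·3.0²/497 = 0.00158055
  stratum 4: (6000/16400)²·(1 − 1040/6000)·2.8²/1040 = 0.000834119
  stratum 5: (1900/16400)²·(1 − 152/1900)·4.5²/152 = 0.00164509
V̂(ȳ_st) = 0.00554146
SE(ȳ_st) = √0.00554146 = 0.074441

ȳ_st ≈ 8.20, SE ≈ 0.0744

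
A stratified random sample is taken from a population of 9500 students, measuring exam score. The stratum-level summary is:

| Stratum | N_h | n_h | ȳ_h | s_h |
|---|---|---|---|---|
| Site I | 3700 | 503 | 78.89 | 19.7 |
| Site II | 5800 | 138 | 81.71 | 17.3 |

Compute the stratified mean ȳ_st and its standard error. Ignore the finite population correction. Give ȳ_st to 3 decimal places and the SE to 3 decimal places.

ȳ_st ≈ 80.612, SE ≈ 0.962

ȳ_st = Σ W_h ȳ_h = (3700·78.89 + 5800·81.71)/9500 = 80.61168
V̂(ȳ_st) = Σ W_h² s_h²/n_h, with W_h = N_h/N and N = 9500:
  stratum Site I: (3700/9500)²·19.7²/503 = 0.117036
  stratum Site II: (5800/9500)²·17.3²/138 = 0.808392
V̂(ȳ_st) = 0.925428
SE(ȳ_st) = √0.925428 = 0.961992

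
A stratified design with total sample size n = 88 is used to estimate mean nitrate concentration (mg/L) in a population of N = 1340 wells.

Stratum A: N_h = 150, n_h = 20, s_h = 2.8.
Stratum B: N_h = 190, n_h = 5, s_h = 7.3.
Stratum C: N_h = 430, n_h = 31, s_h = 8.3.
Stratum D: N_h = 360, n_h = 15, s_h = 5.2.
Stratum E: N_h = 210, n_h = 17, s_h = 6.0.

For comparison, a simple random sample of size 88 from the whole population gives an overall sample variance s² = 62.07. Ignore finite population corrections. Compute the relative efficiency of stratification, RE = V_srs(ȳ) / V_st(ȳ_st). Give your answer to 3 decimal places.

V̂(ȳ_st) = Σ W_h² s_h²/n_h, with W_h = N_h/N and N = 1340:
  stratum A: (150/1340)²·2.8²/20 = 0.00491201
  stratum B: (190/1340)²·7.3²/5 = 0.214276
  stratum C: (430/1340)²·8.3²/31 = 0.228835
  stratum D: (360/1340)²·5.2²/15 = 0.13011
  stratum E: (210/1340)²·6.0²/17 = 0.0520095
V_st = 0.630142
V_srs = s²/n = 62.07/88 = 0.705341
Relative efficiency = V_srs / V_st = 0.705341/0.630142 = 1.1193

RE ≈ 1.119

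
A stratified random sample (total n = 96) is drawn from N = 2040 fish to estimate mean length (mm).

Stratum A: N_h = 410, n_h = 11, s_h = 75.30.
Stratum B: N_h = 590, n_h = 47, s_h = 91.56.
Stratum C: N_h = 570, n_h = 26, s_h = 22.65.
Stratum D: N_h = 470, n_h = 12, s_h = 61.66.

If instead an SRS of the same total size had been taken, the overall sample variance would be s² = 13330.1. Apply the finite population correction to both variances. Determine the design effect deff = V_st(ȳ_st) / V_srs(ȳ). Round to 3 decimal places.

deff ≈ 0.392

V̂(ȳ_st) = Σ W_h² (1 − n_h/N_h) s_h²/n_h, with W_h = N_h/N and N = 2040:
  stratum A: (410/2040)²·(1 − 11/410)·75.30²/11 = 20.2625
  stratum B: (590/2040)²·(1 − 47/590)·91.56²/47 = 13.7311
  stratum C: (570/2040)²·(1 − 26/570)·22.65²/26 = 1.4702
  stratum D: (470/2040)²·(1 − 12/470)·61.66²/12 = 16.3881
V_st = 51.8519
V_srs = (1 − 96/2040)·13330.1/96 = 132.321
deff = V_st / V_srs = 51.8519/132.321 = 0.3919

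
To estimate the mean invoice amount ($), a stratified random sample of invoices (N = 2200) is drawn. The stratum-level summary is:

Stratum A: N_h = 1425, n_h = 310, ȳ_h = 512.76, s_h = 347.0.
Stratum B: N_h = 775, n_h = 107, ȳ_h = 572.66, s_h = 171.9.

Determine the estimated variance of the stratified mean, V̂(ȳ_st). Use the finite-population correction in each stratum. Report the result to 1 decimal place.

V̂(ȳ_st) = Σ W_h² (1 − n_h/N_h) s_h²/n_h, with W_h = N_h/N and N = 2200:
  stratum A: (1425/2200)²·(1 − 310/1425)·347.0²/310 = 127.509
  stratum B: (775/2200)²·(1 − 107/775)·171.9²/107 = 29.5393
V̂(ȳ_st) = 157.049

V̂(ȳ_st) ≈ 157.0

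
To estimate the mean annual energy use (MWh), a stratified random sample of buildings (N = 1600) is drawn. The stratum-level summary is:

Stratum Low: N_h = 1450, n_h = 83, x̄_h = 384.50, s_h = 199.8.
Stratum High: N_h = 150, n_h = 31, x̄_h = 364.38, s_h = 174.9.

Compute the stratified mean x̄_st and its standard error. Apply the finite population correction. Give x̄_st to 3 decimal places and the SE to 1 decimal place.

x̄_st ≈ 382.614, SE ≈ 19.5

x̄_st = Σ W_h x̄_h = (1450·384.50 + 150·364.38)/1600 = 382.61375
V̂(x̄_st) = Σ W_h² (1 − n_h/N_h) s_h²/n_h, with W_h = N_h/N and N = 1600:
  stratum Low: (1450/1600)²·(1 − 83/1450)·199.8²/83 = 372.4
  stratum High: (150/1600)²·(1 − 31/150)·174.9²/31 = 6.88044
V̂(x̄_st) = 379.28
SE(x̄_st) = √379.28 = 19.4751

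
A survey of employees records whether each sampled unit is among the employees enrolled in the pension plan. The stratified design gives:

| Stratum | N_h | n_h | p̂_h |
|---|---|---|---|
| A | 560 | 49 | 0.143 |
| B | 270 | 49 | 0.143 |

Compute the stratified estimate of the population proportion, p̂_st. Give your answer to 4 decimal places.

p̂_st ≈ 0.1430

N = 830; stratum weights W_h = N_h/N.
p̂_st = Σ W_h p̂_h = (560·0.143 + 270·0.143)/830 = 0.14300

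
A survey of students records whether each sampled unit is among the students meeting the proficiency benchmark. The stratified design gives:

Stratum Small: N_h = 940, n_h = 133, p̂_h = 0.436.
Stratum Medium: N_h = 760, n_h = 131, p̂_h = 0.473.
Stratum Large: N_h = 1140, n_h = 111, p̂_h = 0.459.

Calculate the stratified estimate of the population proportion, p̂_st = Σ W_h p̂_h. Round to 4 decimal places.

p̂_st ≈ 0.4551

N = 2840; stratum weights W_h = N_h/N.
p̂_st = Σ W_h p̂_h = (940·0.436 + 760·0.473 + 1140·0.459)/2840 = 0.45513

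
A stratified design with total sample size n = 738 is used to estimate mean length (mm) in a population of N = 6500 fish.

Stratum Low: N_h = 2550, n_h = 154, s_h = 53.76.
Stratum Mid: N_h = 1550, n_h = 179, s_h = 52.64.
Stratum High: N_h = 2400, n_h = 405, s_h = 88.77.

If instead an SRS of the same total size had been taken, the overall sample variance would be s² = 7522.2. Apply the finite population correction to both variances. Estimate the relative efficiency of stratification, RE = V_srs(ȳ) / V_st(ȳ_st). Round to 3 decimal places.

RE ≈ 1.586

V̂(ȳ_st) = Σ W_h² (1 − n_h/N_h) s_h²/n_h, with W_h = N_h/N and N = 6500:
  stratum Low: (2550/6500)²·(1 − 154/2550)·53.76²/154 = 2.71393
  stratum Mid: (1550/6500)²·(1 − 179/1550)·52.64²/179 = 0.778612
  stratum High: (2400/6500)²·(1 − 405/2400)·88.77²/405 = 2.20498
V_st = 5.69752
V_srs = (1 − 738/6500)·7522.2/738 = 9.03542
Relative efficiency = V_srs / V_st = 9.03542/5.69752 = 1.5859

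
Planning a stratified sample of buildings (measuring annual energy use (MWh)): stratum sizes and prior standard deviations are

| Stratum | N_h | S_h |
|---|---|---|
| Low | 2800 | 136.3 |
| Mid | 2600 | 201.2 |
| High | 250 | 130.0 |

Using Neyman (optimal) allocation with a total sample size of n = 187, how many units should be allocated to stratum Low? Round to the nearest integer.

Neyman allocation: n_h = n · N_h S_h / Σ N_i S_i, with n = 187.
  stratum Low: N_h·S_h = 2800·136.3 = 381640.00
  stratum Mid: N_h·S_h = 2600·201.2 = 523120.00
  stratum High: N_h·S_h = 250·130.0 = 32500.00
Σ N_h S_h = 937260.00
n for stratum Low = 187·381640.00/937260.00 = 76.144 → 76

76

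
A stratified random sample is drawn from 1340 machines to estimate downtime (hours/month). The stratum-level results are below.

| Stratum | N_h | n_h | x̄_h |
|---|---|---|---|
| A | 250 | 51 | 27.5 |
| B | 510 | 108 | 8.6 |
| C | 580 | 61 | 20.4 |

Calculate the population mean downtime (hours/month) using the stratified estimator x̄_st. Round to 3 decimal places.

N = Σ N_h = 1340. Stratum weights W_h = N_h/N.
x̄_st = (250·27.5 + 510·8.6 + 580·20.4) / 1340 = 17.23358

x̄_st ≈ 17.234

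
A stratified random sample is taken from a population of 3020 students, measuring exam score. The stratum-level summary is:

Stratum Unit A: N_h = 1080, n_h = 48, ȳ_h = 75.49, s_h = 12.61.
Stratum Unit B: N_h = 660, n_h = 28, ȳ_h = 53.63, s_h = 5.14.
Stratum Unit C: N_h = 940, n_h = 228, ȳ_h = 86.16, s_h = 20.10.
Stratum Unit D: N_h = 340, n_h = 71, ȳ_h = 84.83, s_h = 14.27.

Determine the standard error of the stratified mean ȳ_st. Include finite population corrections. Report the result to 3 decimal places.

V̂(ȳ_st) = Σ W_h² (1 − n_h/N_h) s_h²/n_h, with W_h = N_h/N and N = 3020:
  stratum Unit A: (1080/3020)²·(1 − 48/1080)·12.61²/48 = 0.404835
  stratum Unit B: (660/3020)²·(1 − 28/660)·5.14²/28 = 0.0431534
  stratum Unit C: (940/3020)²·(1 − 228/940)·20.10²/228 = 0.130032
  stratum Unit D: (340/3020)²·(1 − 71/340)·14.27²/71 = 0.0287612
V̂(ȳ_st) = 0.606782
SE(ȳ_st) = √0.606782 = 0.778962

SE(ȳ_st) ≈ 0.779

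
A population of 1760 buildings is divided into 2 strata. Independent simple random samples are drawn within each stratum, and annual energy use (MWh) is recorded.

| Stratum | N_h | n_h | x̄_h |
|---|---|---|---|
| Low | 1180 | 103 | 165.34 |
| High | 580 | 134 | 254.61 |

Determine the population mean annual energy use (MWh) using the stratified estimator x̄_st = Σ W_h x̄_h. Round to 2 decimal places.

x̄_st ≈ 194.76

N = Σ N_h = 1760. Stratum weights W_h = N_h/N.
x̄_st = (1180·165.34 + 580·254.61) / 1760 = 194.7585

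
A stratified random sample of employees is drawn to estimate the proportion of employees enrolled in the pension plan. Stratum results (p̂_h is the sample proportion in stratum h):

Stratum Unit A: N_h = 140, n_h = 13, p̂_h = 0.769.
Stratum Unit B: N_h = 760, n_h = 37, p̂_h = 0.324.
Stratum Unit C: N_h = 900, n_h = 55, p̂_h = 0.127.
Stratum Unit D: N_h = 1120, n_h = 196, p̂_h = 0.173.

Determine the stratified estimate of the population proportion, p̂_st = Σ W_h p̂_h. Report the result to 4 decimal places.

N = 2920; stratum weights W_h = N_h/N.
p̂_st = Σ W_h p̂_h = (140·0.769 + 760·0.324 + 900·0.127 + 1120·0.173)/2920 = 0.22670

p̂_st ≈ 0.2267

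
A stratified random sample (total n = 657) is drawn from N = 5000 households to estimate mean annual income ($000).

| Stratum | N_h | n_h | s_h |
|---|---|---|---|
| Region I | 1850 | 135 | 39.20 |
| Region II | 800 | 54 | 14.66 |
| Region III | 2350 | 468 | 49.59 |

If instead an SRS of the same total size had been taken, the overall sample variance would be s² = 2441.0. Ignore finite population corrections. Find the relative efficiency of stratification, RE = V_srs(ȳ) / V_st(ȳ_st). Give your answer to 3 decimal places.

RE ≈ 1.317

V̂(ȳ_st) = Σ W_h² s_h²/n_h, with W_h = N_h/N and N = 5000:
  stratum Region I: (1850/5000)²·39.20²/135 = 1.55827
  stratum Region II: (800/5000)²·14.66²/54 = 0.101886
  stratum Region III: (2350/5000)²·49.59²/468 = 1.16075
V_st = 2.8209
V_srs = s²/n = 2441.0/657 = 3.71537
Relative efficiency = V_srs / V_st = 3.71537/2.8209 = 1.3171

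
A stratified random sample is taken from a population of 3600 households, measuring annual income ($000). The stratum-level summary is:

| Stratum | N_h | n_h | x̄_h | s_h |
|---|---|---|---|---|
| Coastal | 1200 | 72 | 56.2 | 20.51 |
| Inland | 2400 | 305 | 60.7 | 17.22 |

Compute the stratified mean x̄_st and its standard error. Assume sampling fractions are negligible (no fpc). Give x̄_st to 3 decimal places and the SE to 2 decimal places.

x̄_st ≈ 59.200, SE ≈ 1.04

x̄_st = Σ W_h x̄_h = (1200·56.2 + 2400·60.7)/3600 = 59.20000
V̂(x̄_st) = Σ W_h² s_h²/n_h, with W_h = N_h/N and N = 3600:
  stratum Coastal: (1200/3600)²·20.51²/72 = 0.649167
  stratum Inland: (2400/3600)²·17.22²/305 = 0.4321
V̂(x̄_st) = 1.08127
SE(x̄_st) = √1.08127 = 1.03984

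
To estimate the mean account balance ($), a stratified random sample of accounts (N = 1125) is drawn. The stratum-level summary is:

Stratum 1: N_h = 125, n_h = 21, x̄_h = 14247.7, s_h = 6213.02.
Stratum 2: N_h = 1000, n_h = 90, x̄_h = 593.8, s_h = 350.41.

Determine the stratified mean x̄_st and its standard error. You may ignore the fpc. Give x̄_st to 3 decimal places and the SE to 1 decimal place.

x̄_st ≈ 2110.900, SE ≈ 154.2

x̄_st = Σ W_h x̄_h = (125·14247.7 + 1000·593.8)/1125 = 2110.90000
V̂(x̄_st) = Σ W_h² s_h²/n_h, with W_h = N_h/N and N = 1125:
  stratum 1: (125/1125)²·6213.02²/21 = 22693.5
  stratum 2: (1000/1125)²·350.41²/90 = 1077.97
V̂(x̄_st) = 23771.5
SE(x̄_st) = √23771.5 = 154.18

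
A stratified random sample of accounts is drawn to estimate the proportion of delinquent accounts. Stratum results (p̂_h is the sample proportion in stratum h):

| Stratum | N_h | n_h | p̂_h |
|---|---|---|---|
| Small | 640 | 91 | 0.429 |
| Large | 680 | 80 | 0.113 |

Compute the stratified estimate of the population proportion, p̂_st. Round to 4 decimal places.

p̂_st ≈ 0.2662

N = 1320; stratum weights W_h = N_h/N.
p̂_st = Σ W_h p̂_h = (640·0.429 + 680·0.113)/1320 = 0.26621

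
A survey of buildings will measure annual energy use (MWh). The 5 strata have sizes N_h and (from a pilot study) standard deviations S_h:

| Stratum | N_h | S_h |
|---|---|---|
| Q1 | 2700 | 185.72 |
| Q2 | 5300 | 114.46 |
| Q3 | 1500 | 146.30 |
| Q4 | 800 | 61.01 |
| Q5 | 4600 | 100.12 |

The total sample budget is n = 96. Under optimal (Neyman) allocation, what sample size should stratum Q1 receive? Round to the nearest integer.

26

Neyman allocation: n_h = n · N_h S_h / Σ N_i S_i, with n = 96.
  stratum Q1: N_h·S_h = 2700·185.72 = 501444.00
  stratum Q2: N_h·S_h = 5300·114.46 = 606638.00
  stratum Q3: N_h·S_h = 1500·146.30 = 219450.00
  stratum Q4: N_h·S_h = 800·61.01 = 48808.00
  stratum Q5: N_h·S_h = 4600·100.12 = 460552.00
Σ N_h S_h = 1836892.00
n for stratum Q1 = 96·501444.00/1836892.00 = 26.207 → 26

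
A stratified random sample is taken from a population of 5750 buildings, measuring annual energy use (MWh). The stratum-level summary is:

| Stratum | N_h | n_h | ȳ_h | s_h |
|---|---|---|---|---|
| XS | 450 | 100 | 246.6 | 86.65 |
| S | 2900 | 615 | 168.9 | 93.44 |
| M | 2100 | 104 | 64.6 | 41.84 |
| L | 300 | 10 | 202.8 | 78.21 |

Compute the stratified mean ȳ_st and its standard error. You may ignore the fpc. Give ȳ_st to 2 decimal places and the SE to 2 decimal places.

ȳ_st ≈ 138.66, SE ≈ 2.83

ȳ_st = Σ W_h ȳ_h = (450·246.6 + 2900·168.9 + 2100·64.6 + 300·202.8)/5750 = 138.65739
V̂(ȳ_st) = Σ W_h² s_h²/n_h, with W_h = N_h/N and N = 5750:
  stratum XS: (450/5750)²·86.65²/100 = 0.459861
  stratum S: (2900/5750)²·93.44²/615 = 3.61119
  stratum M: (2100/5750)²·41.84²/104 = 2.24519
  stratum L: (300/5750)²·78.21²/10 = 1.66507
V̂(ȳ_st) = 7.98131
SE(ȳ_st) = √7.98131 = 2.82512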